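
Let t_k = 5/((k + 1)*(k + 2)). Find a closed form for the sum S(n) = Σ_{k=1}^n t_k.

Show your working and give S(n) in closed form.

S(n) = 5*n/(2*(n + 2))

Ratio r(k) = (k + 1)/(k + 3).
Take A(k)=k + 1, B(k)=k + 3, C(k)=1.
f must satisfy (k + 1)·f(k+1) − (k + 2)·f(k) = 1.
d = 1 from the (1,1,0) case.
A polynomial solution: f(k) = k.
So s_k = (B(k−1)f/C)·t_k = (k*(k + 2))·t_k = 5*k/(k + 1).
Check: Δs_k = 5/(k**2 + 3*k + 2). ✓
Σ_(k=1)^n t_k = s_(n+1) − s_(1) = (5*(n + 1)/(n + 2)) − (5/2), i.e. 5*n/(2*(n + 2)).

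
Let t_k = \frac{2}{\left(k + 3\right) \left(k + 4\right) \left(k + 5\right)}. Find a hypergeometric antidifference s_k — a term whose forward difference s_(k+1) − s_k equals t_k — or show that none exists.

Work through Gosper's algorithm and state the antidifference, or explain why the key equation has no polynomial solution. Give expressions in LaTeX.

s_k = \frac{k \left(k + 7\right)}{12 \left(k + 3\right) \left(k + 4\right)}

The ratio is (k + 3)/(k + 6).
Normal form (A,B,C) = (k + 3, k + 6, 1).
Set up (k + 3)·f(k+1) − (k + 5)·f(k) − (1) = 0.
Bound: deg f ≤ 2.
A polynomial solution: f(k) = k*(k + 7)/24.
R(k) = B(k−1)·f(k)/C(k) = k*(k + 5)*(k + 7)/24; s_k = R·t_k = k*(k + 7)/(12*(k + 3)*(k + 4)).
s_(k+1) − s_k = 2/(k**3 + 12*k**2 + 47*k + 60) = t_k.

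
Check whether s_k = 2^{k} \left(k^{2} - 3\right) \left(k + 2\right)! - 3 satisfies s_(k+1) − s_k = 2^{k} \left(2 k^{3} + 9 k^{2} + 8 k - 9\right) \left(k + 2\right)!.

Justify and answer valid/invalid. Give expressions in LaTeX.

Valid: the claim telescopes to t_k.

s_(k+1) = 2**(k + 1)*((k + 1)**2 - 3)*factorial(k + 3) - 3
s_(k+1) − s_k = 2**k*(2*k**3 + 9*k**2 + 8*k - 9)*factorial(k + 2)
(s_(k+1) − s_k) − t_k = 0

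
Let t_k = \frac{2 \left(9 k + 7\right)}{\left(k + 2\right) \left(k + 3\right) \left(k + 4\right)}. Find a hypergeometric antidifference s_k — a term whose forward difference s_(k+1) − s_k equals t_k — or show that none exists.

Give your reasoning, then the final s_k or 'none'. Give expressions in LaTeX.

t_(k+1)/t_k = (k + 2)*(9*k + 16)/((k + 5)*(9*k + 7)).
Gosper form: A/B · C(k+1)/C(k) with A=k + 2, B=k + 5, C=k + 7/9.
Need (k + 2)·f(k+1) − (k + 4)·f(k) = k + 7/9.
Degrees (1,1,1) ⇒ d ≤ 2.
Solving with deg f ≤ 2: f(k) = k*(25*k + 17)/108.
Get s_k = R·t_k = k*(25*k + 17)/(6*(k + 2)*(k + 3)) with R(k) = B(k−1)f(k)/C(k) = k*(k + 4)*(25*k + 17)/(12*(9*k + 7)).
Δs = 2*(9*k + 7)/(k**3 + 9*k**2 + 26*k + 24), as required.

s_k = \frac{k \left(25 k + 17\right)}{6 \left(k + 2\right) \left(k + 3\right)}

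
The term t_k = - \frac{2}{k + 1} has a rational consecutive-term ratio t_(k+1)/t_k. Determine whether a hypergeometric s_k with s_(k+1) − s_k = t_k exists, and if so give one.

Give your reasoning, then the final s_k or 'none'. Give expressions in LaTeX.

no hypergeometric antidifference exists

t_(k+1)/t_k = (k + 1)/(k + 2).
Take A(k)=k + 1, B(k)=k + 2, C(k)=1.
Set up (k + 1)·f(k+1) − (k + 1)·f(k) − (1) = 0.
Bound: deg f ≤ 0.
Write f(k) = c0. Then LHS − RHS = -1, requiring -1 = 0: contradictory. No certificate.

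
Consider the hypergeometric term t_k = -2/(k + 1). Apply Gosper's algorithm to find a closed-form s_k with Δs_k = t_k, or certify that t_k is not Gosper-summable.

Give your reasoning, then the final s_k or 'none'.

Ratio r(k) = (k + 1)/(k + 2).
Gosper form: A/B · C(k+1)/C(k) with A=k + 1, B=k + 2, C=1.
Solve (k + 1)·f(k+1) − (k + 1)·f(k) = 1.
From deg A=1, deg B=1, deg C=0: d=0.
Put f(k) = c0: A·f(k+1) − B(k−1)·f(k) − C = -1; need -1 = 0 — inconsistent ⇒ no f, not summable.

not Gosper-summable; s_k does not exist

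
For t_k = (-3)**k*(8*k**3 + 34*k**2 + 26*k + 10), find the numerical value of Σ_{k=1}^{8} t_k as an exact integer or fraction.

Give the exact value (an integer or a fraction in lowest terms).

Ratio r(k) = 3*(-4*k**3 - 29*k**2 - 59*k - 39)/(4*k**3 + 17*k**2 + 13*k + 5).
So A=-3 and B=1, with C=k**3 + 17*k**2/4 + 13*k/4 + 5/4.
Key eq: (-3)·f(k+1) = (1)·f(k) + (k**3 + 17*k**2/4 + 13*k/4 + 5/4).
From deg A=0, deg B=0, deg C=3: d=3.
Solve for f: f(k) = -(2*k**3 + 4*k**2 - 4*k + 1)/8 (degree 3 ≤ 3).
Then R = B(k−1)f/C = -(2*k**3 + 4*k**2 - 4*k + 1)/(2*(4*k**3 + 17*k**2 + 13*k + 5)), so s_k = R(k)·t_k = (-3)**k*(-2*k**3 - 4*k**2 + 4*k - 1).
Verify: (-3)**k*(8*k**3 + 34*k**2 + 26*k + 10) matches t_k.
Evaluate s at k=9 and k=1: 34386201 and 9; difference 34386192.

Σ = 34386192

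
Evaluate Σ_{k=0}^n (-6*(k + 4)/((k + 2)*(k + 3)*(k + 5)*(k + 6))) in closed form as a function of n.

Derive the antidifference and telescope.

Step 1: r(k) = (k + 2)*(k + 5)**2/((k + 4)**2*(k + 7)).
Take A(k)=k + 2, B(k)=k + 7, C(k)=k**2 + 8*k + 16.
f must satisfy (k + 2)·f(k+1) − (k + 6)·f(k) = k**2 + 8*k + 16.
From deg A=1, deg B=1, deg C=2: d=4.
Solving with deg f ≤ 4: f(k) = k*(k + 3)*(k + 4)*(k + 7)/20.
Certificate R = B(k−1)f/C = k*(k + 3)*(k + 6)*(k + 7)/(20*(k + 4)) gives s_k = 3*k*(-k - 7)/(10*(k**2 + 7*k + 10)).
Check: Δs_k = 6*(-k - 4)/(k**4 + 16*k**3 + 91*k**2 + 216*k + 180). ✓
Telescope: S(n) = s_(n+1) − s_(0) = 3*(-n**2 - 9*n - 8)/(10*(n**2 + 9*n + 18)) − (0) = 3*(-n**2 - 9*n - 8)/(10*(n**2 + 9*n + 18)).

S(n) = 3*(-n**2 - 9*n - 8)/(10*(n**2 + 9*n + 18))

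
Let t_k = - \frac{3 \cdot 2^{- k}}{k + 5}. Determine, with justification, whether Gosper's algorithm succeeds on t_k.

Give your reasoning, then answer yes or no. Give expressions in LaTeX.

No — key equation has no polynomial f.

The ratio is (k + 5)/(2*(k + 6)).
Factor: A=k/2 + 5/2; B=k + 6; C=1.
Key eq: (k/2 + 5/2)·f(k+1) = (k + 5)·f(k) + (1).
d = -1 from the (1,1,0) case.
Negative degree bound (-1): no f exists, t_k not Gosper-summable.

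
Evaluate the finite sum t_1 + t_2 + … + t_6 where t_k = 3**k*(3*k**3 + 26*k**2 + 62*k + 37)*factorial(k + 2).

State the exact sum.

Step 1: r(k) = 3*(3*k**4 + 44*k**3 + 228*k**2 + 497*k + 384)/(3*k**3 + 26*k**2 + 62*k + 37).
Normal form (A,B,C) = (3*k + 9, 1, k**3 + 26*k**2/3 + 62*k/3 + 37/3).
Key eq: (3*k + 9)·f(k+1) = (1)·f(k) + (k**3 + 26*k**2/3 + 62*k/3 + 37/3).
deg f ≤ 2 (via 1,0,3).
A polynomial solution: f(k) = (k**2 + 4*k - 1)/3.
R(k) = B(k−1)·f(k)/C(k) = (k**2 + 4*k - 1)/(3*k**3 + 26*k**2 + 62*k + 37); s_k = R·t_k = 3**k*(k**2 + 4*k - 1)*factorial(k + 2).
s_(k+1) − s_k = 3**k*(3*k**3 + 26*k**2 + 62*k + 37)*factorial(k + 2) = t_k.
Σ_(k=1)^(6) t_k = s_(7) − s_(1) = 60315010560 − (72) = 60315010488.

Σ = 60315010488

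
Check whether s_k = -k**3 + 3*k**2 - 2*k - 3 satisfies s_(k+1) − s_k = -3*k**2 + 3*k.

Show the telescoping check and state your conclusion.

Valid: the claim telescopes to t_k.

s_(k+1) = -k**3 + k - 3
s_(k+1) − s_k = 3*k*(1 - k)
(s_(k+1) − s_k) − t_k = 0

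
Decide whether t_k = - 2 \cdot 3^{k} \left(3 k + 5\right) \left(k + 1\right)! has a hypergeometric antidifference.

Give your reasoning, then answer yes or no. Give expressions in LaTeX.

r(k) = 3*(k + 2)*(3*k + 8)/(3*k + 5) after simplifying.
So A=3*k + 6 and B=1, with C=k + 5/3.
Need (3*k + 6)·f(k+1) − (1)·f(k) = k + 5/3.
Bound: deg f ≤ 0.
Match coefficients ⇒ f(k) = 1/3.
Certificate R = B(k−1)f/C = 1/(3*k + 5) gives s_k = -2*3**k*factorial(k + 1).
Check: Δs_k = -2*3**k*(3*k + 5)*factorial(k + 1). ✓

Yes. s_k = - 2 \cdot 3^{k} \left(k + 1\right)!.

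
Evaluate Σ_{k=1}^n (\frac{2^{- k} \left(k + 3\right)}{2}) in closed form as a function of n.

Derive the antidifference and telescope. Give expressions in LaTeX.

S(n) = 2^{- n - 1} \left(5 \cdot 2^{n} - n - 5\right)

Compute t_(k+1)/t_k: get (k + 4)/(2*(k + 3)).
Normal form (A,B,C) = (1/2, 1, k + 3).
Key eq: (1/2)·f(k+1) = (1)·f(k) + (k + 3).
deg f ≤ 1 (via 0,0,1).
Match coefficients ⇒ f(k) = -2*(k + 4).
R(k) = B(k−1)·f(k)/C(k) = -2*(k + 4)/(k + 3); s_k = R·t_k = (-k - 4)/2**k.
Verify: (k + 3)/(2*2**k) matches t_k.
Telescope: S(n) = s_(n+1) − s_(1) = 2**(-n - 1)*(-n - 5) − (-5/2) = 2**(-n - 1)*(5*2**n - n - 5).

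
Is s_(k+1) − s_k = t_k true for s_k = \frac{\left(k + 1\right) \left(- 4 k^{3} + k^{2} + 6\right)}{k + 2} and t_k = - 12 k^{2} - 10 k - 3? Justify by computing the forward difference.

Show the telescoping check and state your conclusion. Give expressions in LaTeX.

s_(k+1) = (k + 2)*(-4*(k + 1)**3 + (k + 1)**2 + 6)/(k + 3)
s_(k+1) − s_k = 2*(-6*k**4 - 31*k**3 - 45*k**2 - 26*k - 3)/(k**2 + 5*k + 6)
(s_(k+1) − s_k) − t_k = (8*k**3 + 35*k**2 + 23*k + 12)/(k**2 + 5*k + 6)

Invalid: residual \frac{8 k^{3} + 35 k^{2} + 23 k + 12}{k^{2} + 5 k + 6} ≠ 0.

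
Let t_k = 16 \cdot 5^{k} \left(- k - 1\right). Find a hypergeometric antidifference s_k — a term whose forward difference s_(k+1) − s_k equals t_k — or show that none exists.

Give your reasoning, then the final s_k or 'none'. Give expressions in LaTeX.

Compute t_(k+1)/t_k: get 5*(k + 2)/(k + 1).
So A=5 and B=1, with C=k + 1.
f must satisfy (5)·f(k+1) − (1)·f(k) = k + 1.
d = 1 from the (0,0,1) case.
Solve for f: f(k) = (4*k - 1)/16 (degree 1 ≤ 1).
Get s_k = R·t_k = 5**k*(1 - 4*k) with R(k) = B(k−1)f(k)/C(k) = (4*k - 1)/(16*(k + 1)).
s_(k+1) − s_k = 16*5**k*(-k - 1) = t_k.

s_k = 5^{k} \left(1 - 4 k\right)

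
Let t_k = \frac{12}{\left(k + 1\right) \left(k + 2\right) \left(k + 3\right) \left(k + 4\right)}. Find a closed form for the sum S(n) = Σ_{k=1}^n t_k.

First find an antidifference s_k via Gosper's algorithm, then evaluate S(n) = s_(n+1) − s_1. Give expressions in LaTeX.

S(n) = \frac{n \left(n^{2} + 9 n + 26\right)}{6 \left(n^{3} + 9 n^{2} + 26 n + 24\right)}

r(k) = (k + 1)/(k + 5) after simplifying.
Factor: A=k + 1; B=k + 5; C=1.
f must satisfy (k + 1)·f(k+1) − (k + 4)·f(k) = 1.
d = 3 from the (1,1,0) case.
Match coefficients ⇒ f(k) = k*(k**2 + 6*k + 11)/18.
Certificate R = B(k−1)f/C = k*(k + 4)*(k**2 + 6*k + 11)/18 gives s_k = 2*k*(k**2 + 6*k + 11)/(3*(k + 1)*(k + 2)*(k + 3)).
s_(k+1) − s_k = 12/(k**4 + 10*k**3 + 35*k**2 + 50*k + 24) = t_k.
s_(n+1) = 2*(n**3 + 9*n**2 + 26*n + 18)/(3*(n**3 + 9*n**2 + 26*n + 24)) and s_(1) = 1/2, so S(n) = n*(n**2 + 9*n + 26)/(6*(n**3 + 9*n**2 + 26*n + 24)).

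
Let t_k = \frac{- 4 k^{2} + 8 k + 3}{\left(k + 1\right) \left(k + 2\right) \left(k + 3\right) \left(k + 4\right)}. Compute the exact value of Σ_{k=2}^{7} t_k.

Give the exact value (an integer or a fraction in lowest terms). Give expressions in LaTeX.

t_(k+1)/t_k = (k + 1)*(8*k - 4*(k + 1)**2 + 11)/((k + 5)*(-4*k**2 + 8*k + 3)).
Factor: A=k + 1; B=k + 5; C=k**2 - 2*k - 3/4.
Need (k + 1)·f(k+1) − (k + 4)·f(k) = k**2 - 2*k - 3/4.
deg f ≤ 3 (via 1,1,2).
Solve for f: f(k) = k*(k**2 - 18*k - 1)/24 (degree 3 ≤ 3).
Get s_k = R·t_k = k*(-k**2 + 18*k + 1)/(6*(k + 1)*(k + 2)*(k + 3)) with R(k) = B(k−1)f(k)/C(k) = k*(k + 4)*(k**2 - 18*k - 1)/(6*(4*k**2 - 8*k - 3)).
Δs = (-4*k**2 + 8*k + 3)/(k**4 + 10*k**3 + 35*k**2 + 50*k + 24), as required.
Σ_(k=2)^(7) t_k = s_(8) − s_(2) = 6/55 − (11/60) = -49/660.

Σ = -49/660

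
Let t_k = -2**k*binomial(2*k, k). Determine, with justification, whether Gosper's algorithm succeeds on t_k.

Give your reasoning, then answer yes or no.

Compute t_(k+1)/t_k: get 4*(2*k + 1)/(k + 1).
So A=8*k + 4 and B=k + 1, with C=1.
Solve (8*k + 4)·f(k+1) − (k)·f(k) = 1.
From deg A=1, deg B=1, deg C=0: d=-1.
Bound -1 < 0, so the key equation has no polynomial solution.

No — key equation has no polynomial f.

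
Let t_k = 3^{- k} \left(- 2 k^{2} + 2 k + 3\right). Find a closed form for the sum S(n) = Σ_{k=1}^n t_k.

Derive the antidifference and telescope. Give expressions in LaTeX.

S(n) = 3^{- n} n \left(n + 2\right)

t_(k+1)/t_k = (2*k**2 + 2*k - 3)/(3*(2*k**2 - 2*k - 3)).
Gosper form: A/B · C(k+1)/C(k) with A=1/3, B=1, C=k**2 - k - 3/2.
f must satisfy (1/3)·f(k+1) − (1)·f(k) = k**2 - k - 3/2.
Degrees (0,0,2) ⇒ d ≤ 2.
A polynomial solution: f(k) = -3*(k - 1)*(k + 1)/2.
R(k) = B(k−1)·f(k)/C(k) = -3*(k - 1)*(k + 1)/(2*k**2 - 2*k - 3); s_k = R·t_k = 3**(1 - k)*(k**2 - 1).
Check: Δs_k = (-2*k**2 + 2*k + 3)/3**k. ✓
Σ_(k=1)^n t_k = s_(n+1) − s_(1) = (n*(n + 2)/3**n) − (0), i.e. n*(n + 2)/3**n.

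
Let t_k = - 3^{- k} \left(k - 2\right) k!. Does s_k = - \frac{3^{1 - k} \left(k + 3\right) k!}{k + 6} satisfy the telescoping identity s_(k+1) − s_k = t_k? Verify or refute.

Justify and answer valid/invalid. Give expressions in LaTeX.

Invalid: residual \frac{3^{1 - k} \left(k^{2} + 4 k - 15\right) k!}{\left(k + 6\right) \left(k + 7\right)} ≠ 0.

s_(k+1) = -(k + 4)*factorial(k + 1)/(3**k*(k + 7))
s_(k+1) − s_k = -(k**3 + 8*k**2 + 4*k - 39)*factorial(k)/(3**k*(k + 6)*(k + 7))
(s_(k+1) − s_k) − t_k = 3**(1 - k)*(k**2 + 4*k - 15)*factorial(k)/((k + 6)*(k + 7))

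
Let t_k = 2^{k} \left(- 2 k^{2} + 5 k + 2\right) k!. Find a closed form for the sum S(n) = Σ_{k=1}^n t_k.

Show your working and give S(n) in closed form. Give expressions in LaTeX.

S(n) = - 2 \cdot 2^{n} n^{2} n! + 4 \cdot 2^{n} n n! + 6 \cdot 2^{n} n! - 6

Ratio r(k) = 2*(2*k**3 + k**2 - 6*k - 5)/(2*k**2 - 5*k - 2).
Take A(k)=2*k + 2, B(k)=1, C(k)=k**2 - 5*k/2 - 1.
Key eq: (2*k + 2)·f(k+1) = (1)·f(k) + (k**2 - 5*k/2 - 1).
From deg A=1, deg B=0, deg C=2: d=1.
A polynomial solution: f(k) = (k - 4)/2.
R(k) = B(k−1)·f(k)/C(k) = (k - 4)/(2*k**2 - 5*k - 2); s_k = R·t_k = -2**k*(k - 4)*factorial(k).
Verify: 2**k*(-2*k**2 + 5*k + 2)*factorial(k) matches t_k.
Telescope: S(n) = s_(n+1) − s_(1) = -2**(n + 1)*(n - 3)*factorial(n + 1) − (6) = -2*2**n*n**2*factorial(n) + 4*2**n*n*factorial(n) + 6*2**n*factorial(n) - 6.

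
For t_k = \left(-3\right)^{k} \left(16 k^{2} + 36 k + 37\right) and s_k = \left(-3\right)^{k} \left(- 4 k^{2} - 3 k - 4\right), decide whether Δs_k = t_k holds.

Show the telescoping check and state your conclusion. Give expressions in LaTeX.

s_(k+1) = 3*(-3)**k*(4*k**2 + 11*k + 11)
s_(k+1) − s_k = (-3)**k*(16*k**2 + 36*k + 37)
(s_(k+1) − s_k) − t_k = 0

Valid: the claim telescopes to t_k.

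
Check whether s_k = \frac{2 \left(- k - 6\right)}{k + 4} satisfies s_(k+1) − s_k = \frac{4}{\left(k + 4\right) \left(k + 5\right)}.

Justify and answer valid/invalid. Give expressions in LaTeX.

s_(k+1) = 2*(-k - 7)/(k + 5)
s_(k+1) − s_k = 4/(k**2 + 9*k + 20)
(s_(k+1) − s_k) − t_k = 0

Valid: the claim telescopes to t_k.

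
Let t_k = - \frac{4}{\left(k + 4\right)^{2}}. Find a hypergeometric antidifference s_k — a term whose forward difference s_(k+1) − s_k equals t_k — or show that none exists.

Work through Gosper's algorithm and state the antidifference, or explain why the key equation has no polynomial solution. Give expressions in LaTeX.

Step 1: r(k) = (k + 4)**2/(k + 5)**2.
Normal form (A,B,C) = (k**2 + 8*k + 16, k**2 + 10*k + 25, 1).
Set up (k**2 + 8*k + 16)·f(k+1) − (k**2 + 8*k + 16)·f(k) − (1) = 0.
From deg A=2, deg B=2, deg C=0: d=0.
Put f(k) = c0: A·f(k+1) − B(k−1)·f(k) − C = -1; need -1 = 0 — inconsistent ⇒ no f, not summable.

not Gosper-summable; s_k does not exist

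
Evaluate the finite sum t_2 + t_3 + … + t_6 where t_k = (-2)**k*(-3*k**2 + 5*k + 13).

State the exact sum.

Σ = -3180

Compute t_(k+1)/t_k: get 2*(-3*k**2 - k + 15)/(3*k**2 - 5*k - 13).
Normal form (A,B,C) = (-2, 1, k**2 - 5*k/3 - 13/3).
Need (-2)·f(k+1) − (1)·f(k) = k**2 - 5*k/3 - 13/3.
Bound: deg f ≤ 2.
Match coefficients ⇒ f(k) = -(k**2 - 3*k - 3)/3.
Certificate R = B(k−1)f/C = -(k**2 - 3*k - 3)/(3*k**2 - 5*k - 13) gives s_k = (-2)**k*(k**2 - 3*k - 3).
Verify: (-2)**k*(-3*k**2 + 5*k + 13) matches t_k.
Telescoping: Σ = s_(7) − s_(2) = -3200 − (-20) = -3180.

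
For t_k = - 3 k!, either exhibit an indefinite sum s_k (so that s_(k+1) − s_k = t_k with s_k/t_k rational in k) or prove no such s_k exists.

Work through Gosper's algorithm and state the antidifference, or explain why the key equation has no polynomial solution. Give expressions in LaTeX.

none — t_k is not Gosper-summable

t_(k+1)/t_k = k + 1.
A = k + 1, B = 1, C = 1.
Key eq: (k + 1)·f(k+1) = (1)·f(k) + (1).
From deg A=1, deg B=0, deg C=0: d=-1.
Bound -1 < 0, so the key equation has no polynomial solution.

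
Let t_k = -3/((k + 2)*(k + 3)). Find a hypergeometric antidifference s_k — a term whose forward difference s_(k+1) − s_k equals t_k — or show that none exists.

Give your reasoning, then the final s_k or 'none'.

s_k = -3*k/(2*k + 4)

r(k) = (k + 2)/(k + 4) after simplifying.
Take A(k)=k + 2, B(k)=k + 4, C(k)=1.
Need (k + 2)·f(k+1) − (k + 3)·f(k) = 1.
Degrees (1,1,0) ⇒ d ≤ 1.
Solving with deg f ≤ 1: f(k) = k/2.
So s_k = (B(k−1)f/C)·t_k = (k*(k + 3)/2)·t_k = -3*k/(2*k + 4).
Check: Δs_k = -3/(k**2 + 5*k + 6). ✓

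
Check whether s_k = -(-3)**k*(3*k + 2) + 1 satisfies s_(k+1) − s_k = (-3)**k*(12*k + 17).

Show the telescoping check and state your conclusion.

s_(k+1) = 3*(-3)**k*(3*k + 5) + 1
s_(k+1) − s_k = (-3)**k*(12*k + 17)
(s_(k+1) − s_k) − t_k = 0

Valid — Δs_k = t_k.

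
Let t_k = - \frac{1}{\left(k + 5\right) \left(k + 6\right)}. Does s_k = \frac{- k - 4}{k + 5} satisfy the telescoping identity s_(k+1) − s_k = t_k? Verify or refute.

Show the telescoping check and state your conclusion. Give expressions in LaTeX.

s_(k+1) = (-k - 5)/(k + 6)
s_(k+1) − s_k = -1/(k**2 + 11*k + 30)
(s_(k+1) − s_k) − t_k = 0

valid; difference matches t_k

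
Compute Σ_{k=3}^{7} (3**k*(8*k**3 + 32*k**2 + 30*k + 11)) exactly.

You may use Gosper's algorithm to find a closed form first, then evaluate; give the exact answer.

Compute t_(k+1)/t_k: get 3*(8*k**3 + 56*k**2 + 118*k + 81)/(8*k**3 + 32*k**2 + 30*k + 11).
A = 3, B = 1, C = k**3 + 4*k**2 + 15*k/4 + 11/8.
Key eq: (3)·f(k+1) = (1)·f(k) + (k**3 + 4*k**2 + 15*k/4 + 11/8).
Bound: deg f ≤ 3.
Match coefficients ⇒ f(k) = (4*k**3 - 2*k**2 + 3*k - 2)/8.
Get s_k = R·t_k = 3**k*(4*k**3 - 2*k**2 + 3*k - 2) with R(k) = B(k−1)f(k)/C(k) = (4*k**3 - 2*k**2 + 3*k - 2)/(8*k**3 + 32*k**2 + 30*k + 11).
Verify: 3**k*(8*k**3 + 32*k**2 + 30*k + 11) matches t_k.
Evaluate s at k=8 and k=3: 12741462 and 2619; difference 12738843.

Σ = 12738843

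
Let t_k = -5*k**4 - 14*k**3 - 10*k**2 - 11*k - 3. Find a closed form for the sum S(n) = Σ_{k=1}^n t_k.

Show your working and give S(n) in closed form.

Ratio r(k) = (5*k**4 + 34*k**3 + 82*k**2 + 93*k + 43)/(5*k**4 + 14*k**3 + 10*k**2 + 11*k + 3).
Normal form (A,B,C) = (1, 1, k**4 + 14*k**3/5 + 2*k**2 + 11*k/5 + 3/5).
f must satisfy (1)·f(k+1) − (1)·f(k) = k**4 + 14*k**3/5 + 2*k**2 + 11*k/5 + 3/5.
Degrees (0,0,4) ⇒ d ≤ 5.
Coefficient equations give f(k) = k*(k**4 + k**3 - 2*k**2 + 4*k - 1)/5.
Certificate R = B(k−1)f/C = k*(k**4 + k**3 - 2*k**2 + 4*k - 1)/(5*k**4 + 14*k**3 + 10*k**2 + 11*k + 3) gives s_k = k*(-k**4 - k**3 + 2*k**2 - 4*k + 1).
Verify: -5*k**4 - 14*k**3 - 10*k**2 - 11*k - 3 matches t_k.
Telescope: S(n) = s_(n+1) − s_(1) = -n**5 - 6*n**4 - 12*n**3 - 14*n**2 - 10*n - 3 − (-3) = n*(-n**4 - 6*n**3 - 12*n**2 - 14*n - 10).

S(n) = n*(-n**4 - 6*n**3 - 12*n**2 - 14*n - 10)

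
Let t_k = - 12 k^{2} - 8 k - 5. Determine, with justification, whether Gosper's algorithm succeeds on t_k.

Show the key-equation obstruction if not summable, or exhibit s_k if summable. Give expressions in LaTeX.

Ratio r(k) = (12*k**2 + 32*k + 25)/(12*k**2 + 8*k + 5).
So A=1 and B=1, with C=k**2 + 2*k/3 + 5/12.
Solve (1)·f(k+1) − (1)·f(k) = k**2 + 2*k/3 + 5/12.
From deg A=0, deg B=0, deg C=2: d=3.
Solving with deg f ≤ 3: f(k) = k*(4*k**2 - 2*k + 3)/12.
So s_k = (B(k−1)f/C)·t_k = (k*(4*k**2 - 2*k + 3)/(12*k**2 + 8*k + 5))·t_k = k*(-4*k**2 + 2*k - 3).
Δs = -12*k**2 - 8*k - 5, as required.

Yes. s_k = k \left(- 4 k^{2} + 2 k - 3\right).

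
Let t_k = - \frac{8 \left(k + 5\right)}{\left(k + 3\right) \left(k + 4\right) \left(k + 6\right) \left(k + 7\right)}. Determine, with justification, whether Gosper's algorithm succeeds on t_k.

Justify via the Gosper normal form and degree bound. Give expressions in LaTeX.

The ratio is (k + 3)*(k + 6)**2/((k + 5)**2*(k + 8)).
Factor: A=k + 3; B=k + 8; C=k**2 + 10*k + 25.
Key eq: (k + 3)·f(k+1) = (k + 7)·f(k) + (k**2 + 10*k + 25).
Degrees (1,1,2) ⇒ d ≤ 4.
Solving with deg f ≤ 4: f(k) = k*(k + 4)*(k + 5)*(k + 9)/36.
Certificate R = B(k−1)f/C = k*(k + 4)*(k + 7)*(k + 9)/(36*(k + 5)) gives s_k = 2*k*(-k - 9)/(9*(k**2 + 9*k + 18)).
Verify: 8*(-k - 5)/(k**4 + 20*k**3 + 145*k**2 + 450*k + 504) matches t_k.

Yes. s_k = \frac{2 k \left(- k - 9\right)}{9 \left(k^{2} + 9 k + 18\right)}.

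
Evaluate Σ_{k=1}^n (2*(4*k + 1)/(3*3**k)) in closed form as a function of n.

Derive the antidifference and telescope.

S(n) = 3**(-n - 1)*(7*3**n - 4*n - 7)

Step 1: r(k) = (4*k + 5)/(3*(4*k + 1)).
Take A(k)=1/3, B(k)=1, C(k)=k + 1/4.
Solve (1/3)·f(k+1) − (1)·f(k) = k + 1/4.
Bound: deg f ≤ 1.
Coefficient equations give f(k) = -3*(4*k + 3)/8.
Get s_k = R·t_k = (-4*k - 3)/3**k with R(k) = B(k−1)f(k)/C(k) = -3*(4*k + 3)/(2*(4*k + 1)).
Verify: 2*(4*k + 1)/(3*3**k) matches t_k.
Telescope: S(n) = s_(n+1) − s_(1) = 3**(-n - 1)*(-4*n - 7) − (-7/3) = 3**(-n - 1)*(7*3**n - 4*n - 7).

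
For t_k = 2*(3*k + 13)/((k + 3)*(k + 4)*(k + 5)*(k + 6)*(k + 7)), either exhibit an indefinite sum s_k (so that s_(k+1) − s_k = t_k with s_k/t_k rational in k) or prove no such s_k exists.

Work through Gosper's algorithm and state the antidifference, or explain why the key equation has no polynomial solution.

Compute t_(k+1)/t_k: get (k + 3)*(3*k + 16)/((k + 8)*(3*k + 13)).
So A=k + 3 and B=k + 8, with C=k + 13/3.
Key eq: (k + 3)·f(k+1) = (k + 7)·f(k) + (k + 13/3).
d = 4 from the (1,1,1) case.
Solving with deg f ≤ 4: f(k) = k*(k + 4)*(k**2 + 14*k + 63)/270.
Get s_k = R·t_k = k*(k**2 + 14*k + 63)/(45*(k**3 + 14*k**2 + 63*k + 90)) with R(k) = B(k−1)f(k)/C(k) = k*(k + 4)*(k + 7)*(k**2 + 14*k + 63)/(90*(3*k + 13)).
s_(k+1) − s_k = 2*(3*k + 13)/(k**5 + 25*k**4 + 245*k**3 + 1175*k**2 + 2754*k + 2520) = t_k.

s_k = k*(k**2 + 14*k + 63)/(45*(k**3 + 14*k**2 + 63*k + 90))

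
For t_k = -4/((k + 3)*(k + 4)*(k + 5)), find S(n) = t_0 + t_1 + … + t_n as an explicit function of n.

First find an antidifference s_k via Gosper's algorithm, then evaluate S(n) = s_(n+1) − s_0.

Compute t_(k+1)/t_k: get (k + 3)/(k + 6).
Normal form (A,B,C) = (k + 3, k + 6, 1).
Solve (k + 3)·f(k+1) − (k + 5)·f(k) = 1.
Degrees (1,1,0) ⇒ d ≤ 2.
Solve for f: f(k) = k*(k + 7)/24 (degree 2 ≤ 2).
Certificate R = B(k−1)f/C = k*(k + 5)*(k + 7)/24 gives s_k = k*(-k - 7)/(6*(k + 3)*(k + 4)).
Verify: -4/(k**3 + 12*k**2 + 47*k + 60) matches t_k.
s_(n+1) = (-n**2 - 9*n - 8)/(6*(n**2 + 9*n + 20)) and s_(0) = 0, so S(n) = (-n**2 - 9*n - 8)/(6*(n**2 + 9*n + 20)).

S(n) = (-n**2 - 9*n - 8)/(6*(n**2 + 9*n + 20))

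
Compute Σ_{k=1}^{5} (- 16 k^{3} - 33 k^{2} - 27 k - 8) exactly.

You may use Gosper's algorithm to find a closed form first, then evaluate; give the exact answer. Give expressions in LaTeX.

Σ = -5860

t_(k+1)/t_k = (16*k**3 + 81*k**2 + 141*k + 84)/(16*k**3 + 33*k**2 + 27*k + 8).
Normal form (A,B,C) = (1, 1, k**3 + 33*k**2/16 + 27*k/16 + 1/2).
Solve (1)·f(k+1) − (1)·f(k) = k**3 + 33*k**2/16 + 27*k/16 + 1/2.
deg f ≤ 4 (via 0,0,3).
Solving with deg f ≤ 4: f(k) = k**2*(4*k**2 + 3*k + 1)/16.
Get s_k = R·t_k = k**2*(-4*k**2 - 3*k - 1) with R(k) = B(k−1)f(k)/C(k) = k**2*(4*k**2 + 3*k + 1)/(16*k**3 + 33*k**2 + 27*k + 8).
Check: Δs_k = -16*k**3 - 33*k**2 - 27*k - 8. ✓
Telescoping: Σ = s_(6) − s_(1) = -5868 − (-8) = -5860.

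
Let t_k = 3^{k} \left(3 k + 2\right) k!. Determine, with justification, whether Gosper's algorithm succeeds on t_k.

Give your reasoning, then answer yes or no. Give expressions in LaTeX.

r(k) = 3*(k + 1)*(3*k + 5)/(3*k + 2) after simplifying.
So A=3*k + 3 and B=1, with C=k + 2/3.
Key eq: (3*k + 3)·f(k+1) = (1)·f(k) + (k + 2/3).
Degrees (1,0,1) ⇒ d ≤ 0.
Solving with deg f ≤ 0: f(k) = 1/3.
Then R = B(k−1)f/C = 1/(3*k + 2), so s_k = R(k)·t_k = 3**k*factorial(k).
Check: Δs_k = 3**k*(3*k + 2)*factorial(k). ✓

Yes. s_k = 3^{k} k!.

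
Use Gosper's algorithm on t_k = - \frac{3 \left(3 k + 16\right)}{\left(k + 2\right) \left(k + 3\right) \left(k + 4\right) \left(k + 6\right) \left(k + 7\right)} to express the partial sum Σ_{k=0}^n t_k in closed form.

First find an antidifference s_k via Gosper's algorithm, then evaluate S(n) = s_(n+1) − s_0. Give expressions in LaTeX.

Ratio r(k) = (k + 2)*(k + 6)*(3*k + 19)/((k + 5)*(k + 8)*(3*k + 16)).
Take A(k)=k + 2, B(k)=k + 8, C(k)=k**2 + 31*k/3 + 80/3.
Need (k + 2)·f(k+1) − (k + 7)·f(k) = k**2 + 31*k/3 + 80/3.
From deg A=1, deg B=1, deg C=2: d=5.
Coefficient equations give f(k) = k*(k + 4)*(k + 5)*(k**2 + 11*k + 36)/108.
Then R = B(k−1)f/C = k*(k + 4)*(k + 7)*(k**2 + 11*k + 36)/(36*(3*k + 16)), so s_k = R(k)·t_k = k*(-k**2 - 11*k - 36)/(12*(k**3 + 11*k**2 + 36*k + 36)).
Check: Δs_k = 3*(-3*k - 16)/(k**5 + 22*k**4 + 185*k**3 + 740*k**2 + 1404*k + 1008). ✓
Telescope: S(n) = s_(n+1) − s_(0) = (-n**3 - 14*n**2 - 61*n - 48)/(12*(n**3 + 14*n**2 + 61*n + 84)) − (0) = (-n**3 - 14*n**2 - 61*n - 48)/(12*(n**3 + 14*n**2 + 61*n + 84)).

S(n) = \frac{- n^{3} - 14 n^{2} - 61 n - 48}{12 \left(n^{3} + 14 n^{2} + 61 n + 84\right)}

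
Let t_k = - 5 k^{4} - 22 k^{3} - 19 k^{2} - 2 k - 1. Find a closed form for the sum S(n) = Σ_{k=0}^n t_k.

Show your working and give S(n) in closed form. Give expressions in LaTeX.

S(n) = - n^{5} - 8 n^{4} - 19 n^{3} - 16 n^{2} - 5 n - 1

Step 1: r(k) = (5*k**4 + 42*k**3 + 115*k**2 + 126*k + 49)/(5*k**4 + 22*k**3 + 19*k**2 + 2*k + 1).
So A=1 and B=1, with C=k**4 + 22*k**3/5 + 19*k**2/5 + 2*k/5 + 1/5.
Solve (1)·f(k+1) − (1)·f(k) = k**4 + 22*k**3/5 + 19*k**2/5 + 2*k/5 + 1/5.
From deg A=0, deg B=0, deg C=4: d=5.
Solving with deg f ≤ 5: f(k) = k*(k**4 + 3*k**3 - 3*k**2 - 3*k + 3)/5.
So s_k = (B(k−1)f/C)·t_k = (k*(k**4 + 3*k**3 - 3*k**2 - 3*k + 3)/(5*k**4 + 22*k**3 + 19*k**2 + 2*k + 1))·t_k = k*(-k**4 - 3*k**3 + 3*k**2 + 3*k - 3).
Δs = -5*k**4 - 22*k**3 - 19*k**2 - 2*k - 1, as required.
s_(n+1) = -n**5 - 8*n**4 - 19*n**3 - 16*n**2 - 5*n - 1 and s_(0) = 0, so S(n) = -n**5 - 8*n**4 - 19*n**3 - 16*n**2 - 5*n - 1.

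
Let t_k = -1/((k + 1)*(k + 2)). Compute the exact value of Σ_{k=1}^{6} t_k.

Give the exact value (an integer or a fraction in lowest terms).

Step 1: r(k) = (k + 1)/(k + 3).
Normal form (A,B,C) = (k + 1, k + 3, 1).
f must satisfy (k + 1)·f(k+1) − (k + 2)·f(k) = 1.
Degrees (1,1,0) ⇒ d ≤ 1.
A polynomial solution: f(k) = k.
R(k) = B(k−1)·f(k)/C(k) = k*(k + 2); s_k = R·t_k = -k/(k + 1).
s_(k+1) − s_k = -1/(k**2 + 3*k + 2) = t_k.
Telescoping: Σ = s_(7) − s_(1) = -7/8 − (-1/2) = -3/8.

Σ = -3/8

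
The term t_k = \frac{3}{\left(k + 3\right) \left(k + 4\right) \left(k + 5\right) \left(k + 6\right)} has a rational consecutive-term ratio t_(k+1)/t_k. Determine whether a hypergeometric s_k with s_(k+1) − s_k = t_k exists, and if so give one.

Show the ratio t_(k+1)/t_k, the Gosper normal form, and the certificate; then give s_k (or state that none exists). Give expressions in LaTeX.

s_k = \frac{k \left(k^{2} + 12 k + 47\right)}{60 \left(k + 3\right) \left(k + 4\right) \left(k + 5\right)}

t_(k+1)/t_k = (k + 3)/(k + 7).
A = k + 3, B = k + 7, C = 1.
Solve (k + 3)·f(k+1) − (k + 6)·f(k) = 1.
Degrees (1,1,0) ⇒ d ≤ 3.
Match coefficients ⇒ f(k) = k*(k**2 + 12*k + 47)/180.
Certificate R = B(k−1)f/C = k*(k + 6)*(k**2 + 12*k + 47)/180 gives s_k = k*(k**2 + 12*k + 47)/(60*(k + 3)*(k + 4)*(k + 5)).
Verify: 3/(k**4 + 18*k**3 + 119*k**2 + 342*k + 360) matches t_k.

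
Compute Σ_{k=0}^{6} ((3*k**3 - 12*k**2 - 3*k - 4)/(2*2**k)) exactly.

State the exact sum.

The ratio is (3*k**3 - 3*k**2 - 18*k - 16)/(2*(3*k**3 - 12*k**2 - 3*k - 4)).
Normal form (A,B,C) = (1/2, 1, k**3 - 4*k**2 - k - 4/3).
Key eq: (1/2)·f(k+1) = (1)·f(k) + (k**3 - 4*k**2 - k - 4/3).
Degrees (0,0,3) ⇒ d ≤ 3.
Match coefficients ⇒ f(k) = -2*(3*k**3 - 3*k**2 - 4)/3.
R(k) = B(k−1)·f(k)/C(k) = -2*(3*k**3 - 3*k**2 - 4)/(3*k**3 - 12*k**2 - 3*k - 4); s_k = R·t_k = (-3*k**3 + 3*k**2 + 4)/2**k.
Check: Δs_k = (3*k**3 - 12*k**2 - 3*k - 4)/(2*2**k). ✓
Evaluate s at k=7 and k=0: -439/64 and 4; difference -695/64.

Σ = -695/64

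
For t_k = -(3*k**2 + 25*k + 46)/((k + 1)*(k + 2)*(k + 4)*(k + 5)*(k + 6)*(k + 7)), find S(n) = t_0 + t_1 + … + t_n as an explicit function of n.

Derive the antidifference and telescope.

S(n) = (-n**3 - 14*n**2 - 59*n - 46)/(24*(n**3 + 14*n**2 + 59*n + 70))

r(k) = (k + 1)*(k + 4)*(25*k + 3*(k + 1)**2 + 71)/((k + 3)*(k + 8)*(3*k**2 + 25*k + 46)) after simplifying.
Gosper form: A/B · C(k+1)/C(k) with A=k + 1, B=k + 8, C=k**3 + 34*k**2/3 + 121*k/3 + 46.
Set up (k + 1)·f(k+1) − (k + 7)·f(k) − (k**3 + 34*k**2/3 + 121*k/3 + 46) = 0.
Bound: deg f ≤ 6.
Coefficient equations give f(k) = k*(k + 2)*(k + 3)*(k + 5)*(k**2 + 11*k + 34)/72.
Certificate R = B(k−1)f/C = k*(k + 2)*(k + 5)*(k + 7)*(k**2 + 11*k + 34)/(24*(3*k**2 + 25*k + 46)) gives s_k = k*(-k**2 - 11*k - 34)/(24*(k**3 + 11*k**2 + 34*k + 24)).
Check: Δs_k = (-3*k**2 - 25*k - 46)/(k**6 + 25*k**5 + 247*k**4 + 1219*k**3 + 3112*k**2 + 3796*k + 1680). ✓
Telescope: S(n) = s_(n+1) − s_(0) = (-n**3 - 14*n**2 - 59*n - 46)/(24*(n**3 + 14*n**2 + 59*n + 70)) − (0) = (-n**3 - 14*n**2 - 59*n - 46)/(24*(n**3 + 14*n**2 + 59*n + 70)).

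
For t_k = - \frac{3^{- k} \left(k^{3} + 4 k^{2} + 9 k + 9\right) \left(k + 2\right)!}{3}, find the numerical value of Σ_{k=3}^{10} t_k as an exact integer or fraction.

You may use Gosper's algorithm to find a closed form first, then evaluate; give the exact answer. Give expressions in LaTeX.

Step 1: r(k) = (k**4 + 10*k**3 + 41*k**2 + 83*k + 69)/(3*(k**3 + 4*k**2 + 9*k + 9)).
So A=k/3 + 1 and B=1, with C=k**3 + 4*k**2 + 9*k + 9.
Key eq: (k/3 + 1)·f(k+1) = (1)·f(k) + (k**3 + 4*k**2 + 9*k + 9).
deg f ≤ 2 (via 1,0,3).
Coefficient equations give f(k) = 3*k*(k + 2).
R(k) = B(k−1)·f(k)/C(k) = 3*k*(k + 2)/(k**3 + 4*k**2 + 9*k + 9); s_k = R·t_k = -k*(k + 2)*factorial(k + 2)/3**k.
Δs = -(k**3 + 4*k**2 + 9*k + 9)*factorial(k + 2)/(3*3**k), as required.
Evaluate s at k=11 and k=3: -3664460800/729 and -200/3; difference -3664412200/729.

Σ = -3664412200/729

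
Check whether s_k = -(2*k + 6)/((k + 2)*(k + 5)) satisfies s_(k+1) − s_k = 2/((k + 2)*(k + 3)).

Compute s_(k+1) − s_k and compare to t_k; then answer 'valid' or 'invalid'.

Invalid: residual 8*(-k - 4)/(k**4 + 16*k**3 + 91*k**2 + 216*k + 180) ≠ 0.

s_(k+1) = 2*(-k - 4)/((k + 3)*(k + 6))
s_(k+1) − s_k = 2*(k**2 + 7*k + 14)/(k**4 + 16*k**3 + 91*k**2 + 216*k + 180)
(s_(k+1) − s_k) − t_k = 8*(-k - 4)/(k**4 + 16*k**3 + 91*k**2 + 216*k + 180)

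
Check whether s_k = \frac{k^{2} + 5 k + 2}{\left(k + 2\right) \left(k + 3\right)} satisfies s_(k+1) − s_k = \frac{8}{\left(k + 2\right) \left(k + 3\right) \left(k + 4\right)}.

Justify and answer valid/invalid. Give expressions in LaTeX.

s_(k+1) = (5*k + (k + 1)**2 + 7)/((k + 3)*(k + 4))
s_(k+1) − s_k = 8/(k**3 + 9*k**2 + 26*k + 24)
(s_(k+1) − s_k) − t_k = 0

Valid: the claim telescopes to t_k.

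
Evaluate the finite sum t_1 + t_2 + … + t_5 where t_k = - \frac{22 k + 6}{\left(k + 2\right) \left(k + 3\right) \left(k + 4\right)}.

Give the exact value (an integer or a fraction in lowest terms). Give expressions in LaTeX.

Σ = -125/72

The ratio is (k + 2)*(11*k + 14)/((k + 5)*(11*k + 3)).
Take A(k)=k + 2, B(k)=k + 5, C(k)=k + 3/11.
Set up (k + 2)·f(k+1) − (k + 4)·f(k) − (k + 3/11) = 0.
d = 2 from the (1,1,1) case.
Match coefficients ⇒ f(k) = k*(25*k - 7)/132.
Then R = B(k−1)f/C = k*(k + 4)*(25*k - 7)/(12*(11*k + 3)), so s_k = R(k)·t_k = -k*(25*k - 7)/(6*(k + 2)*(k + 3)).
Check: Δs_k = 2*(-11*k - 3)/(k**3 + 9*k**2 + 26*k + 24). ✓
Σ_(k=1)^(5) t_k = s_(6) − s_(1) = -143/72 − (-1/4) = -125/72.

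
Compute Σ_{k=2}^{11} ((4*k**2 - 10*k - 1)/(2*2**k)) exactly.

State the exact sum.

Σ = 12759/4096

Ratio r(k) = (4*k**2 - 2*k - 7)/(2*(4*k**2 - 10*k - 1)).
Gosper form: A/B · C(k+1)/C(k) with A=1/2, B=1, C=k**2 - 5*k/2 - 1/4.
Solve (1/2)·f(k+1) − (1)·f(k) = k**2 - 5*k/2 - 1/4.
From deg A=0, deg B=0, deg C=2: d=2.
A polynomial solution: f(k) = -(4*k**2 - 2*k + 1)/2.
So s_k = (B(k−1)f/C)·t_k = (-2*(4*k**2 - 2*k + 1)/(4*k**2 - 10*k - 1))·t_k = (-4*k**2 + 2*k - 1)/2**k.
Δs = (4*k**2 - 10*k - 1)/(2*2**k), as required.
Evaluate s at k=12 and k=2: -553/4096 and -13/4; difference 12759/4096.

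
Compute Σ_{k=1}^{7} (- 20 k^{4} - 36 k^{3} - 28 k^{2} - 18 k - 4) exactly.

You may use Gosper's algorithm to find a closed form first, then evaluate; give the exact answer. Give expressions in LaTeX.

Σ = -126196

Ratio r(k) = (10*k**4 + 58*k**3 + 128*k**2 + 131*k + 53)/(10*k**4 + 18*k**3 + 14*k**2 + 9*k + 2).
Gosper form: A/B · C(k+1)/C(k) with A=1, B=1, C=k**4 + 9*k**3/5 + 7*k**2/5 + 9*k/10 + 1/5.
Set up (1)·f(k+1) − (1)·f(k) − (k**4 + 9*k**3/5 + 7*k**2/5 + 9*k/10 + 1/5) = 0.
d = 5 from the (0,0,4) case.
Solve for f: f(k) = k*(4*k**4 - k**3 - 2*k**2 + 4*k - 1)/20 (degree 5 ≤ 5).
Then R = B(k−1)f/C = k*(4*k**4 - k**3 - 2*k**2 + 4*k - 1)/(2*(10*k**4 + 18*k**3 + 14*k**2 + 9*k + 2)), so s_k = R(k)·t_k = k*(-4*k**4 + k**3 + 2*k**2 - 4*k + 1).
s_(k+1) − s_k = -20*k**4 - 36*k**3 - 28*k**2 - 18*k - 4 = t_k.
Telescoping: Σ = s_(8) − s_(1) = -126200 − (-4) = -126196.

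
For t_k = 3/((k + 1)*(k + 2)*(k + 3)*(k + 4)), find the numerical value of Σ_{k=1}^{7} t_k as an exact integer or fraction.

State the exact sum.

r(k) = (k + 1)/(k + 5) after simplifying.
Take A(k)=k + 1, B(k)=k + 5, C(k)=1.
Set up (k + 1)·f(k+1) − (k + 4)·f(k) − (1) = 0.
Bound: deg f ≤ 3.
Solving with deg f ≤ 3: f(k) = k*(k**2 + 6*k + 11)/18.
Certificate R = B(k−1)f/C = k*(k + 4)*(k**2 + 6*k + 11)/18 gives s_k = k*(k**2 + 6*k + 11)/(6*(k + 1)*(k + 2)*(k + 3)).
Verify: 3/(k**4 + 10*k**3 + 35*k**2 + 50*k + 24) matches t_k.
Evaluate s at k=8 and k=1: 82/495 and 1/8; difference 161/3960.

Σ = 161/3960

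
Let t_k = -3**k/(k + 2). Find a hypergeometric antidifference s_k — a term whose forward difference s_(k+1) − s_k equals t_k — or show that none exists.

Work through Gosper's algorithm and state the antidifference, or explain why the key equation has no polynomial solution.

none — t_k is not Gosper-summable

The ratio is 3*(k + 2)/(k + 3).
So A=3*k + 6 and B=k + 3, with C=1.
Set up (3*k + 6)·f(k+1) − (k + 2)·f(k) − (1) = 0.
deg f ≤ -1 (via 1,1,0).
Bound -1 < 0, so the key equation has no polynomial solution.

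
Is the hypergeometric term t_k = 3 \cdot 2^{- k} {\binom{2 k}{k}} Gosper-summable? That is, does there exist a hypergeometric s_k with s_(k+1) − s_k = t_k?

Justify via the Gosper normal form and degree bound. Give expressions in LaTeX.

No — key equation has no polynomial f.

Step 1: r(k) = (2*k + 1)/(k + 1).
A = 2*k + 1, B = k + 1, C = 1.
Set up (2*k + 1)·f(k+1) − (k)·f(k) − (1) = 0.
Bound: deg f ≤ -1.
Negative degree bound (-1): no f exists, t_k not Gosper-summable.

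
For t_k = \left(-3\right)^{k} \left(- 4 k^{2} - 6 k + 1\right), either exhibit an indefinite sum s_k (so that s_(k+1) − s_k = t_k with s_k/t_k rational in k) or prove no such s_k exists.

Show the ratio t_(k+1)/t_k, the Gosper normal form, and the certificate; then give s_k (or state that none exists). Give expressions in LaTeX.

s_k = \left(-3\right)^{k} \left(k^{2} - 1\right)

r(k) = 3*(-4*k**2 - 14*k - 9)/(4*k**2 + 6*k - 1) after simplifying.
Take A(k)=-3, B(k)=1, C(k)=k**2 + 3*k/2 - 1/4.
f must satisfy (-3)·f(k+1) − (1)·f(k) = k**2 + 3*k/2 - 1/4.
From deg A=0, deg B=0, deg C=2: d=2.
A polynomial solution: f(k) = -(k - 1)*(k + 1)/4.
So s_k = (B(k−1)f/C)·t_k = (-(k - 1)*(k + 1)/(4*k**2 + 6*k - 1))·t_k = (-3)**k*(k**2 - 1).
s_(k+1) − s_k = (-3)**k*(-4*k**2 - 6*k + 1) = t_k.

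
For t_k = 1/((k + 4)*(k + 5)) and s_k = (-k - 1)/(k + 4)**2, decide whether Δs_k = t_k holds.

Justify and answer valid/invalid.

s_(k+1) = (-k - 2)/(k + 5)**2
s_(k+1) − s_k = (k**2 + 3*k - 7)/(k**4 + 18*k**3 + 121*k**2 + 360*k + 400)
(s_(k+1) − s_k) − t_k = 3*(-2*k - 9)/(k**4 + 18*k**3 + 121*k**2 + 360*k + 400)

Invalid: residual 3*(-2*k - 9)/(k**4 + 18*k**3 + 121*k**2 + 360*k + 400) ≠ 0.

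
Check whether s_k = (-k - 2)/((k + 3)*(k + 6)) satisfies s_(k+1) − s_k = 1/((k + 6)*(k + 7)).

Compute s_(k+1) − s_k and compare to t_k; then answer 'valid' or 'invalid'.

s_(k+1) = (-k - 3)/((k + 4)*(k + 7))
s_(k+1) − s_k = (k**2 + 5*k + 2)/(k**4 + 20*k**3 + 145*k**2 + 450*k + 504)
(s_(k+1) − s_k) − t_k = 2*(-k - 5)/(k**4 + 20*k**3 + 145*k**2 + 450*k + 504)

Invalid: residual 2*(-k - 5)/(k**4 + 20*k**3 + 145*k**2 + 450*k + 504) ≠ 0.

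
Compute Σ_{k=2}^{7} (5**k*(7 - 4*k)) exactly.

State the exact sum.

Σ = -1953150

r(k) = 5*(4*k - 3)/(4*k - 7) after simplifying.
So A=5 and B=1, with C=k - 7/4.
Need (5)·f(k+1) − (1)·f(k) = k - 7/4.
d = 1 from the (0,0,1) case.
Solving with deg f ≤ 1: f(k) = (k - 3)/4.
Certificate R = B(k−1)f/C = (k - 3)/(4*k - 7) gives s_k = 5**k*(3 - k).
Δs = 5**k*(7 - 4*k), as required.
Sum = s_(8) − s_(2); s_(8) = -1953125, s_(2) = 25 ⇒ -1953150.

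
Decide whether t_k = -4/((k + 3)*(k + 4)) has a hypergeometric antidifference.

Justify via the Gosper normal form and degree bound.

The ratio is (k + 3)/(k + 5).
Normal form (A,B,C) = (k + 3, k + 5, 1).
Set up (k + 3)·f(k+1) − (k + 4)·f(k) − (1) = 0.
Bound: deg f ≤ 1.
A polynomial solution: f(k) = k/3.
R(k) = B(k−1)·f(k)/C(k) = k*(k + 4)/3; s_k = R·t_k = -4*k/(3*k + 9).
s_(k+1) − s_k = -4/(k**2 + 7*k + 12) = t_k.

Yes. s_k = -4*k/(3*k + 9).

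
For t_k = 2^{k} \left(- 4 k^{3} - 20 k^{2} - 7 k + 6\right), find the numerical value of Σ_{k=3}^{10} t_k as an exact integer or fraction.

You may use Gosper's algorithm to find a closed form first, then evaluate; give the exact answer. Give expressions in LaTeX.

Σ = -9881080

r(k) = 2*(4*k**3 + 32*k**2 + 59*k + 25)/(4*k**3 + 20*k**2 + 7*k - 6) after simplifying.
Factor: A=2; B=1; C=k**3 + 5*k**2 + 7*k/4 - 3/2.
Set up (2)·f(k+1) − (1)·f(k) − (k**3 + 5*k**2 + 7*k/4 - 3/2) = 0.
From deg A=0, deg B=0, deg C=3: d=3.
Solving with deg f ≤ 3: f(k) = (4*k**3 - 4*k**2 - k - 4)/4.
R(k) = B(k−1)·f(k)/C(k) = (4*k**3 - 4*k**2 - k - 4)/(4*k**3 + 20*k**2 + 7*k - 6); s_k = R·t_k = 2**k*(-4*k**3 + 4*k**2 + k + 4).
Verify: 2**k*(-4*k**3 - 20*k**2 - 7*k + 6) matches t_k.
Evaluate s at k=11 and k=3: -9881600 and -520; difference -9881080.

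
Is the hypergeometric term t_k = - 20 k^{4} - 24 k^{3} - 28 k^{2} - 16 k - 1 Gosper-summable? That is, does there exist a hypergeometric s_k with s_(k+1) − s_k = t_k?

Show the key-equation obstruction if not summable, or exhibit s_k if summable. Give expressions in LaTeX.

Yes. s_k = k \left(- 4 k^{4} + 4 k^{3} - 4 k^{2} + 3\right).

Step 1: r(k) = (20*k**4 + 104*k**3 + 220*k**2 + 224*k + 89)/(20*k**4 + 24*k**3 + 28*k**2 + 16*k + 1).
Factor: A=1; B=1; C=k**4 + 6*k**3/5 + 7*k**2/5 + 4*k/5 + 1/20.
Solve (1)·f(k+1) − (1)·f(k) = k**4 + 6*k**3/5 + 7*k**2/5 + 4*k/5 + 1/20.
From deg A=0, deg B=0, deg C=4: d=5.
Solving with deg f ≤ 5: f(k) = k*(4*k**4 - 4*k**3 + 4*k**2 - 3)/20.
Get s_k = R·t_k = k*(-4*k**4 + 4*k**3 - 4*k**2 + 3) with R(k) = B(k−1)f(k)/C(k) = k*(4*k**4 - 4*k**3 + 4*k**2 - 3)/(20*k**4 + 24*k**3 + 28*k**2 + 16*k + 1).
s_(k+1) − s_k = -20*k**4 - 24*k**3 - 28*k**2 - 16*k - 1 = t_k.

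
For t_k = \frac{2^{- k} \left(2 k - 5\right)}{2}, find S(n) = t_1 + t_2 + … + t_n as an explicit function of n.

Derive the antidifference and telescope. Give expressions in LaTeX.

S(n) = 2^{- n - 1} \left(- 2^{n} - 2 n + 1\right)

Ratio r(k) = (2*k - 3)/(2*(2*k - 5)).
A = 1/2, B = 1, C = k - 5/2.
f must satisfy (1/2)·f(k+1) − (1)·f(k) = k - 5/2.
From deg A=0, deg B=0, deg C=1: d=1.
Solving with deg f ≤ 1: f(k) = 3 - 2*k.
Certificate R = B(k−1)f/C = -2*(2*k - 3)/(2*k - 5) gives s_k = (3 - 2*k)/2**k.
Check: Δs_k = (2*k - 5)/(2*2**k). ✓
s_(n+1) = 2**(-n - 1)*(1 - 2*n) and s_(1) = 1/2, so S(n) = 2**(-n - 1)*(-2**n - 2*n + 1).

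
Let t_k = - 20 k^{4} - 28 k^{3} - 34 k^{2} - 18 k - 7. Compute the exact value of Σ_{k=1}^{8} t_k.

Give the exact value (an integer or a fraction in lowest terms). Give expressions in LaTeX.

Σ = -219368

Compute t_(k+1)/t_k: get (20*k**4 + 108*k**3 + 238*k**2 + 250*k + 107)/(20*k**4 + 28*k**3 + 34*k**2 + 18*k + 7).
Gosper form: A/B · C(k+1)/C(k) with A=1, B=1, C=k**4 + 7*k**3/5 + 17*k**2/10 + 9*k/10 + 7/20.
Set up (1)·f(k+1) − (1)·f(k) − (k**4 + 7*k**3/5 + 17*k**2/10 + 9*k/10 + 7/20) = 0.
d = 5 from the (0,0,4) case.
Solving with deg f ≤ 5: f(k) = k*(4*k**4 - 3*k**3 + 4*k**2 - k + 3)/20.
Get s_k = R·t_k = k*(-4*k**4 + 3*k**3 - 4*k**2 + k - 3) with R(k) = B(k−1)f(k)/C(k) = k*(4*k**4 - 3*k**3 + 4*k**2 - k + 3)/(20*k**4 + 28*k**3 + 34*k**2 + 18*k + 7).
s_(k+1) − s_k = -20*k**4 - 28*k**3 - 34*k**2 - 18*k - 7 = t_k.
Evaluate s at k=9 and k=1: -219375 and -7; difference -219368.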